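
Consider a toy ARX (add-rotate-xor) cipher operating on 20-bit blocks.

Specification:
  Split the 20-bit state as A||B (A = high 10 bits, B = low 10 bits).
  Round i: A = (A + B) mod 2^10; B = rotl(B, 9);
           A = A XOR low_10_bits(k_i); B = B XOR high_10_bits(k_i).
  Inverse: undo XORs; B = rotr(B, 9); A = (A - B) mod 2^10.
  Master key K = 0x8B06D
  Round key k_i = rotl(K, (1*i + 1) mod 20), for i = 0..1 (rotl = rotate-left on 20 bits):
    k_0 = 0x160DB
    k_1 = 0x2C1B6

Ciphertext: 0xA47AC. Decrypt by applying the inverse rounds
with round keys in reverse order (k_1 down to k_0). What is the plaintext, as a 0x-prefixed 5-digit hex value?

s_0 = ciphertext = 0xA47AC
s_1 = InvRound(s_0, k_1) = 0x3BA39
s_2 = InvRound(s_1, k_0) = 0xDC8C3

0xDC8C3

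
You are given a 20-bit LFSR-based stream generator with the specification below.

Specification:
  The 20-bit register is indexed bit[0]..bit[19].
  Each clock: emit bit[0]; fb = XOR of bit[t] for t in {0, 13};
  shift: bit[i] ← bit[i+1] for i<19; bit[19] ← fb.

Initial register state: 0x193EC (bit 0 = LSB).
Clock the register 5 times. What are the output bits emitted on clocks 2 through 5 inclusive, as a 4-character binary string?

0110

reg_0 = 0x193EC
clock 1: out=0, reg = 0x0C9F6
clock 2: out=0, reg = 0x064FB
clock 3: out=1, reg = 0x0327D
clock 4: out=1, reg = 0x0193E
clock 5: out=0, reg = 0x00C9F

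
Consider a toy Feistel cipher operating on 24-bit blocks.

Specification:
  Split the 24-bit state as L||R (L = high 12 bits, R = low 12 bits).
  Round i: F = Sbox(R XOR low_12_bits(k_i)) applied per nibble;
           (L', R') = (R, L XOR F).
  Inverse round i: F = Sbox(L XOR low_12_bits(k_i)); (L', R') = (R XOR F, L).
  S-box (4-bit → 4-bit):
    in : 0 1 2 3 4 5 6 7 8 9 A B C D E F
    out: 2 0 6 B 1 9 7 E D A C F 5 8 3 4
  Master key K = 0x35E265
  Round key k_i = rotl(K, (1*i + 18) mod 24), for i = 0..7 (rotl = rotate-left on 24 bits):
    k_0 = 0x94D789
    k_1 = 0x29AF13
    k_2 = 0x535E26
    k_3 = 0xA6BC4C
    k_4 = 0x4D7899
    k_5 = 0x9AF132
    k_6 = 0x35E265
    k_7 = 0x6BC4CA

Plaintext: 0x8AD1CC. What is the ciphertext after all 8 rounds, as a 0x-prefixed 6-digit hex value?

0x4FE087

s_0 = plaintext = 0x8AD1CC
s_1 = Round(s_0, k_0) = 0x1CCFB4
s_2 = Round(s_1, k_1) = 0xFB4302
s_3 = Round(s_2, k_2) = 0x3027D5
s_4 = Round(s_3, k_3) = 0x7D5CA8
s_5 = Round(s_4, k_4) = 0xCA8665
s_6 = Round(s_5, k_5) = 0x665236
s_7 = Round(s_6, k_6) = 0x2364FE
s_8 = Round(s_7, k_7) = 0x4FE087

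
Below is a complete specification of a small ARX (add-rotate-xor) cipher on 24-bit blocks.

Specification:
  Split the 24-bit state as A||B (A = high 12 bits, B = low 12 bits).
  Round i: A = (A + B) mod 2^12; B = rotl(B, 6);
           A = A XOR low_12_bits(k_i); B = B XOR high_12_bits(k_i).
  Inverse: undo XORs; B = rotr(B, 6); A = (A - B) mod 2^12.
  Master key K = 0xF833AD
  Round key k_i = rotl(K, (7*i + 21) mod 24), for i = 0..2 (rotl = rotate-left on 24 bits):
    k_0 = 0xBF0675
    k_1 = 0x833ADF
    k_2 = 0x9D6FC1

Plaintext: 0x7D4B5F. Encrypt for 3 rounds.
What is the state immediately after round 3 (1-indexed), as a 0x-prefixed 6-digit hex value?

s_0 = plaintext = 0x7D4B5F
s_1 = Round(s_0, k_0) = 0x546C1D
s_2 = Round(s_1, k_1) = 0xBBCF43
s_3 = Round(s_2, k_2) = 0x53E92B

0x53E92B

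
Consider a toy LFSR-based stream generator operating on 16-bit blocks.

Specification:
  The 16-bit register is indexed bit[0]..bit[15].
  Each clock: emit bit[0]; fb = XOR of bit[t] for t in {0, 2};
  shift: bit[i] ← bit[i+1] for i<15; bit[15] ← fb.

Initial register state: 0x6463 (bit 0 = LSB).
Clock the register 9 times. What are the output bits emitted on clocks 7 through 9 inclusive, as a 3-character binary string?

reg_0 = 0x6463
clock 1: out=1, reg = 0xB231
clock 2: out=1, reg = 0xD918
clock 3: out=0, reg = 0x6C8C
clock 4: out=0, reg = 0xB646
clock 5: out=0, reg = 0xDB23
clock 6: out=1, reg = 0xED91
clock 7: out=1, reg = 0xF6C8
clock 8: out=0, reg = 0x7B64
clock 9: out=0, reg = 0xBDB2

100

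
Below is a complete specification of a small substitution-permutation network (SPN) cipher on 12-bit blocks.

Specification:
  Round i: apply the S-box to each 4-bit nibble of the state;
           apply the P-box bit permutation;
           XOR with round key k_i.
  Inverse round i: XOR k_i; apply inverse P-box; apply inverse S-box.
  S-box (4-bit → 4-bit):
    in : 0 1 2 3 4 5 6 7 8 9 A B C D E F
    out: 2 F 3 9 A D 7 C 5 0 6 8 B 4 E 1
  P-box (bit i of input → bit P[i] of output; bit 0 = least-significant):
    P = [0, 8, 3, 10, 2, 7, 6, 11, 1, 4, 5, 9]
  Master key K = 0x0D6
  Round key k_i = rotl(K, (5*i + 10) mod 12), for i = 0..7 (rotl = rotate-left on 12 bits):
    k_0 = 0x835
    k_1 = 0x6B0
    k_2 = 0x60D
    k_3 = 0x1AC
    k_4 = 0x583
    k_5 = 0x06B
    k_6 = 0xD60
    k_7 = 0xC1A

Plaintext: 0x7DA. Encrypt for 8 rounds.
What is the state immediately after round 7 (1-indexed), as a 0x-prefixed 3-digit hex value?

s_0 = plaintext = 0x7DA
s_1 = Round(s_0, k_0) = 0xB5D
s_2 = Round(s_1, k_1) = 0xCFC
s_3 = Round(s_2, k_2) = 0x11A
s_4 = Round(s_3, k_3) = 0xA52
s_5 = Round(s_4, k_4) = 0xCF6
s_6 = Round(s_5, k_5) = 0x374
s_7 = Round(s_6, k_6) = 0x222
s_8 = Round(s_7, k_7) = 0xD8D

0x222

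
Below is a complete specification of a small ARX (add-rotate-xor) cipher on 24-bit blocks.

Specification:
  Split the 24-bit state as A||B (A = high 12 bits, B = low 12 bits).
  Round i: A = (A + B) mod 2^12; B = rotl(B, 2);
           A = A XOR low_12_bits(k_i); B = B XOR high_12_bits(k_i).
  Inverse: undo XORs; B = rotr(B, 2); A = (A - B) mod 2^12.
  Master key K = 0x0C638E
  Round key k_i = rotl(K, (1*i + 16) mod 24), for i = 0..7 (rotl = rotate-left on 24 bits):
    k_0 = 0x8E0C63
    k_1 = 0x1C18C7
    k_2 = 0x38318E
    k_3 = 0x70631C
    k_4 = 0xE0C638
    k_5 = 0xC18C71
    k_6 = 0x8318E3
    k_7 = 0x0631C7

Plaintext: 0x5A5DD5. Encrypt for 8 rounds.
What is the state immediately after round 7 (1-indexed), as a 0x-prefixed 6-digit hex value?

0xA491FF

s_0 = plaintext = 0x5A5DD5
s_1 = Round(s_0, k_0) = 0xF19FB7
s_2 = Round(s_1, k_1) = 0x617F1E
s_3 = Round(s_2, k_2) = 0x4BBFF8
s_4 = Round(s_3, k_3) = 0x7AF8E5
s_5 = Round(s_4, k_4) = 0x6ACD9A
s_6 = Round(s_5, k_5) = 0x837A73
s_7 = Round(s_6, k_6) = 0xA491FF
s_8 = Round(s_7, k_7) = 0xD8F79F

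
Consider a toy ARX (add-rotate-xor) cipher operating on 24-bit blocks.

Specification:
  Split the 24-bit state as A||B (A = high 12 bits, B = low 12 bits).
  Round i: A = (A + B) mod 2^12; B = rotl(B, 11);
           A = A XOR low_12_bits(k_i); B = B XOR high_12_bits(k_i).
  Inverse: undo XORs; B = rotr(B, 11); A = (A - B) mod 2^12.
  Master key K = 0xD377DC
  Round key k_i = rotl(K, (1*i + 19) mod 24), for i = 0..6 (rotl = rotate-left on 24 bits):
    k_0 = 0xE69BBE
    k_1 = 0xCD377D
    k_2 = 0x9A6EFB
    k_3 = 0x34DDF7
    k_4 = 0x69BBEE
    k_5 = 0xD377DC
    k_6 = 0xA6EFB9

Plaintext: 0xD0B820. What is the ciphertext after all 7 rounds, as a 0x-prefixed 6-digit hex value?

0x8B522F

s_0 = plaintext = 0xD0B820
s_1 = Round(s_0, k_0) = 0xE95A79
s_2 = Round(s_1, k_1) = 0xE731EF
s_3 = Round(s_2, k_2) = 0xE99151
s_4 = Round(s_3, k_3) = 0x21DBE5
s_5 = Round(s_4, k_4) = 0x5ECB69
s_6 = Round(s_5, k_5) = 0x689083
s_7 = Round(s_6, k_6) = 0x8B522F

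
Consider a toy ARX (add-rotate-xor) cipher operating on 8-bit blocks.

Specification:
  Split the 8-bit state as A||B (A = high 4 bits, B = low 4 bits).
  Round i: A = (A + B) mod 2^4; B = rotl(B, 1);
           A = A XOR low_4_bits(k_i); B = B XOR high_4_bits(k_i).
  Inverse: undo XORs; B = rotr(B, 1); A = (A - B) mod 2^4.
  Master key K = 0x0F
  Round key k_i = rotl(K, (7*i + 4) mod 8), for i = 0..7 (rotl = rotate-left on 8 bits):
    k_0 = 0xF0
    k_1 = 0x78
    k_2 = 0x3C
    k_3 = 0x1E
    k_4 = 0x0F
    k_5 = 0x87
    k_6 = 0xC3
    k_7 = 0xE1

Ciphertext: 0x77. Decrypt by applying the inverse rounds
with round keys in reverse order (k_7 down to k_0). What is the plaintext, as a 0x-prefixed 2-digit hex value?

0x37

s_0 = ciphertext = 0x77
s_1 = InvRound(s_0, k_7) = 0xAC
s_2 = InvRound(s_1, k_6) = 0x90
s_3 = InvRound(s_2, k_5) = 0xA4
s_4 = InvRound(s_3, k_4) = 0x32
s_5 = InvRound(s_4, k_3) = 0x49
s_6 = InvRound(s_5, k_2) = 0x35
s_7 = InvRound(s_6, k_1) = 0xA1
s_8 = InvRound(s_7, k_0) = 0x37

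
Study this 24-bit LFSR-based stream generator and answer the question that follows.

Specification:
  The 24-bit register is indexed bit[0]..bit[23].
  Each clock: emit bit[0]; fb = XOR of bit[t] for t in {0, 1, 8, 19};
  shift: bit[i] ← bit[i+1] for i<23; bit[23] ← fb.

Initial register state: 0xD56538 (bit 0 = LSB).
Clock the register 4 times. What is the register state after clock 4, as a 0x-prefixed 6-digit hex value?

reg_0 = 0xD56538
clock 1: out=0, reg = 0xEAB29C
clock 2: out=0, reg = 0xF5594E
clock 3: out=0, reg = 0x7AACA7
clock 4: out=1, reg = 0xBD5653

0xBD5653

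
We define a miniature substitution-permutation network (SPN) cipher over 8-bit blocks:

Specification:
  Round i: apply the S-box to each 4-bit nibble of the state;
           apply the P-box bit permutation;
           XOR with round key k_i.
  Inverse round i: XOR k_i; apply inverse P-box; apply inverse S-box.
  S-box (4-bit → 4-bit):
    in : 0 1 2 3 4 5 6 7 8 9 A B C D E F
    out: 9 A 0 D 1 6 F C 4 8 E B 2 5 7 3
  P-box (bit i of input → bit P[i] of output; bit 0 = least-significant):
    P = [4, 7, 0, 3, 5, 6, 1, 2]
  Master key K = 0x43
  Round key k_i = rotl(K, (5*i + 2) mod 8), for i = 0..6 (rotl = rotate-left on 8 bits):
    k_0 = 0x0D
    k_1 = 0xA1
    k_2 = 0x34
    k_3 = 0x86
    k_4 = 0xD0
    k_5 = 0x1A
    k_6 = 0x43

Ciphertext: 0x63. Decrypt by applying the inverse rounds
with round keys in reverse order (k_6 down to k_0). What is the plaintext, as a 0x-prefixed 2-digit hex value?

0xCA

s_0 = ciphertext = 0x63
s_1 = InvRound(s_0, k_6) = 0x42
s_2 = InvRound(s_1, k_5) = 0xC0
s_3 = InvRound(s_2, k_4) = 0x24
s_4 = InvRound(s_3, k_3) = 0xDC
s_5 = InvRound(s_4, k_2) = 0xF1
s_6 = InvRound(s_5, k_1) = 0xC4
s_7 = InvRound(s_6, k_0) = 0xCA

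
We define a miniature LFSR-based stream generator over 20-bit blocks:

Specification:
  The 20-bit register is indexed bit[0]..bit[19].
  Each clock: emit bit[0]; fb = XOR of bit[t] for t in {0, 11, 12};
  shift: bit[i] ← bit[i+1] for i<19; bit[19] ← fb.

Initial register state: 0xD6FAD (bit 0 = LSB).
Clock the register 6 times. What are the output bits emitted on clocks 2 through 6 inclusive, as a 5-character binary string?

reg_0 = 0xD6FAD
clock 1: out=1, reg = 0x6B7D6
clock 2: out=0, reg = 0xB5BEB
clock 3: out=1, reg = 0xDADF5
clock 4: out=1, reg = 0x6D6FA
clock 5: out=0, reg = 0xB6B7D
clock 6: out=1, reg = 0x5B5BE

01101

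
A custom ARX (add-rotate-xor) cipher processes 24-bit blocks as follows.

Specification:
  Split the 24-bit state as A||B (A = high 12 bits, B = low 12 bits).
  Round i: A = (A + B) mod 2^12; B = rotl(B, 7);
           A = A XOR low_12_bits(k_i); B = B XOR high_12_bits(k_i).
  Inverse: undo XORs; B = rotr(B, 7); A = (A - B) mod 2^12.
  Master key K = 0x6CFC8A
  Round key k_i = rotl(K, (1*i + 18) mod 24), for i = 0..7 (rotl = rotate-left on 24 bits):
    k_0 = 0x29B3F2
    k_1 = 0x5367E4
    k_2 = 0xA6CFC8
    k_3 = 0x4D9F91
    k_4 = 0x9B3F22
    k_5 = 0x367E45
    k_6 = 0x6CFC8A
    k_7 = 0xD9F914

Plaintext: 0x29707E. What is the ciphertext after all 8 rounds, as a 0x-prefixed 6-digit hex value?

0xC40E84

s_0 = plaintext = 0x29707E
s_1 = Round(s_0, k_0) = 0x0E7D98
s_2 = Round(s_1, k_1) = 0x99B95A
s_3 = Round(s_2, k_2) = 0xD3D726
s_4 = Round(s_3, k_3) = 0xBF27E0
s_5 = Round(s_4, k_4) = 0xCF098C
s_6 = Round(s_5, k_5) = 0x83952B
s_7 = Round(s_6, k_6) = 0x1EE366
s_8 = Round(s_7, k_7) = 0xC40E84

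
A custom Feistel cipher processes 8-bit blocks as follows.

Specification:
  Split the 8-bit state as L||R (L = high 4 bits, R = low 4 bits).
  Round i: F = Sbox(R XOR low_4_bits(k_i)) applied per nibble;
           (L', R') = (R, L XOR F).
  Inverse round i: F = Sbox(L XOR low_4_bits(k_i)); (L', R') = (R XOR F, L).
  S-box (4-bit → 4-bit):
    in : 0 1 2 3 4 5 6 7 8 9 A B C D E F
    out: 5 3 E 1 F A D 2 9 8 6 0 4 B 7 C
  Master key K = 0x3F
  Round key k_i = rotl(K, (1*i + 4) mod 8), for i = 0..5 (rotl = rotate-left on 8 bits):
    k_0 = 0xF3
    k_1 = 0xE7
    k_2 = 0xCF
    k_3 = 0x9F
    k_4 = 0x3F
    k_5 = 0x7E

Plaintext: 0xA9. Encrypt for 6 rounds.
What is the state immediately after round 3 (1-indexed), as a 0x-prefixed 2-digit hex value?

s_0 = plaintext = 0xA9
s_1 = Round(s_0, k_0) = 0x9C
s_2 = Round(s_1, k_1) = 0xC9
s_3 = Round(s_2, k_2) = 0x91
s_4 = Round(s_3, k_3) = 0x1E
s_5 = Round(s_4, k_4) = 0xE2
s_6 = Round(s_5, k_5) = 0x2A

0x91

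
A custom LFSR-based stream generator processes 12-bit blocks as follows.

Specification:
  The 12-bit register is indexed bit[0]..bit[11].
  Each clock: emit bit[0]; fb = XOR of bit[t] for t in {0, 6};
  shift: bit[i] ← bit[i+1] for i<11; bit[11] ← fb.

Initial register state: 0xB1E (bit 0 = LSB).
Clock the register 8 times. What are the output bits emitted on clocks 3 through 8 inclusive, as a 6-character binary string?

reg_0 = 0xB1E
clock 1: out=0, reg = 0x58F
clock 2: out=1, reg = 0xAC7
clock 3: out=1, reg = 0x563
clock 4: out=1, reg = 0x2B1
clock 5: out=1, reg = 0x958
clock 6: out=0, reg = 0xCAC
clock 7: out=0, reg = 0x656
clock 8: out=0, reg = 0xB2B

111000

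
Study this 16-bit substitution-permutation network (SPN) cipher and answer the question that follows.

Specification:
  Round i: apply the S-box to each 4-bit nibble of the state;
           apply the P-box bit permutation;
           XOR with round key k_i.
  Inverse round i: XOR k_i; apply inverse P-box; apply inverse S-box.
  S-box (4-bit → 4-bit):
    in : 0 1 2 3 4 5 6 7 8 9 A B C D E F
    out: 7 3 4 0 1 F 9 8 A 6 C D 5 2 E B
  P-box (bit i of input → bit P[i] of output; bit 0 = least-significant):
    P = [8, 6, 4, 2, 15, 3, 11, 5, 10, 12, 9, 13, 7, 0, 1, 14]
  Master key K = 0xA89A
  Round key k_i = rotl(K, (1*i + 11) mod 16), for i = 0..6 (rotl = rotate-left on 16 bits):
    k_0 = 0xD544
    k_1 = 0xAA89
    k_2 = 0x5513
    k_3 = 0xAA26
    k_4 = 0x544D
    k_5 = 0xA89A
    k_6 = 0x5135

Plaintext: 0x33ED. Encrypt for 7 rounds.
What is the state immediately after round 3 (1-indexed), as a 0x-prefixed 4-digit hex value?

s_0 = plaintext = 0x33ED
s_1 = Round(s_0, k_0) = 0xDD2C
s_2 = Round(s_1, k_1) = 0xB398
s_3 = Round(s_2, k_2) = 0x1DDD
s_4 = Round(s_3, k_3) = 0xBAEF
s_5 = Round(s_4, k_4) = 0x3FA3
s_6 = Round(s_5, k_5) = 0x94BA
s_7 = Round(s_6, k_6) = 0xDD02

0x1DDD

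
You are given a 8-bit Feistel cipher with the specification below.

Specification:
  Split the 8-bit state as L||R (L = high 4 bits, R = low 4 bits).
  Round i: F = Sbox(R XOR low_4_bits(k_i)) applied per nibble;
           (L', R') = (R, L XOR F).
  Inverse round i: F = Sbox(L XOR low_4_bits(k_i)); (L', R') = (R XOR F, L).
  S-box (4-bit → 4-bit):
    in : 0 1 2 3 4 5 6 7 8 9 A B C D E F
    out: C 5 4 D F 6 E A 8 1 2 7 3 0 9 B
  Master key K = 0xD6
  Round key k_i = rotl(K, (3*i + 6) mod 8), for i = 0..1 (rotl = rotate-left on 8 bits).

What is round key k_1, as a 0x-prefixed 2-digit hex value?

0xAD

K = 0xD6
k_0 = rotl(K, (3*0+6) mod 8) = rotl(K, 6) = 0xB5
k_1 = rotl(K, (3*1+6) mod 8) = rotl(K, 1) = 0xAD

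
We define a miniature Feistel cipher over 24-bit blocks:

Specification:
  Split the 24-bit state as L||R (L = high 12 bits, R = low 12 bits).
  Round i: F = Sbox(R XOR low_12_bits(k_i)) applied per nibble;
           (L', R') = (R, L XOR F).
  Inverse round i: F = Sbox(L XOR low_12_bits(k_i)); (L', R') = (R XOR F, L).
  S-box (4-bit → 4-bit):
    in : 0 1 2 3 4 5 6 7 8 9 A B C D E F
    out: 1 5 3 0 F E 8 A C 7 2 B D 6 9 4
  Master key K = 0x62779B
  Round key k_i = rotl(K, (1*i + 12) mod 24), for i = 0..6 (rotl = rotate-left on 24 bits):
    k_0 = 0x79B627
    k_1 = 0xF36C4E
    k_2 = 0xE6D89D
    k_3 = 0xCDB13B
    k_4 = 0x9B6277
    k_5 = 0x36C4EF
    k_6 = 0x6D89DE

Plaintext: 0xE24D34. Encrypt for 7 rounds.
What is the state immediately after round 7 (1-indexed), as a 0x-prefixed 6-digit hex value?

s_0 = plaintext = 0xE24D34
s_1 = Round(s_0, k_0) = 0xD34574
s_2 = Round(s_1, k_1) = 0x574A36
s_3 = Round(s_2, k_2) = 0xA3665F
s_4 = Round(s_3, k_3) = 0x65F0B9
s_5 = Round(s_4, k_4) = 0x0B9586
s_6 = Round(s_5, k_5) = 0x58653E
s_7 = Round(s_6, k_6) = 0x53E817

0x53E817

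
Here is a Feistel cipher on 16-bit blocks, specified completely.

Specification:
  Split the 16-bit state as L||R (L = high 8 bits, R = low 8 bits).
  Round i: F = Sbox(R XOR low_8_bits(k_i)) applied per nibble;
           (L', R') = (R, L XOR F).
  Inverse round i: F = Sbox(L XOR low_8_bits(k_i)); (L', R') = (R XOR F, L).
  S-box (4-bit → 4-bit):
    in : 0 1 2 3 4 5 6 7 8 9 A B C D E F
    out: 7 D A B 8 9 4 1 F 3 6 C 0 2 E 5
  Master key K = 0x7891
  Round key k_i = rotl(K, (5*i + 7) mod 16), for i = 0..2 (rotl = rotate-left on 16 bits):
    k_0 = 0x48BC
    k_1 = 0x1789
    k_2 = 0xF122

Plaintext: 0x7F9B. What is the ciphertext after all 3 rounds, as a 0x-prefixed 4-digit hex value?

0x0A71

s_0 = plaintext = 0x7F9B
s_1 = Round(s_0, k_0) = 0x9BDE
s_2 = Round(s_1, k_1) = 0xDE0A
s_3 = Round(s_2, k_2) = 0x0A71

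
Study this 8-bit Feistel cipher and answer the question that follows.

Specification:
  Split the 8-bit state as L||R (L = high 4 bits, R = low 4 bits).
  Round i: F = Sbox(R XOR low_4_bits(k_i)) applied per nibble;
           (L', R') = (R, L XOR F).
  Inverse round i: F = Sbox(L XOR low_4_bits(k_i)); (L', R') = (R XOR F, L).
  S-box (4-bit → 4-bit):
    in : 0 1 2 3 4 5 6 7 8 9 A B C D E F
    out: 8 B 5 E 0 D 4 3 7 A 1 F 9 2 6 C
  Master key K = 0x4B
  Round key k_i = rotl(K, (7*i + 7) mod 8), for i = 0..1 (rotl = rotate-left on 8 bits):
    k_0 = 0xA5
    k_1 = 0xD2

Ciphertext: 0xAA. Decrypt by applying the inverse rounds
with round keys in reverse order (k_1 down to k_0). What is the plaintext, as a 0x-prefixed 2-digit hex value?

0xDD

s_0 = ciphertext = 0xAA
s_1 = InvRound(s_0, k_1) = 0xDA
s_2 = InvRound(s_1, k_0) = 0xDD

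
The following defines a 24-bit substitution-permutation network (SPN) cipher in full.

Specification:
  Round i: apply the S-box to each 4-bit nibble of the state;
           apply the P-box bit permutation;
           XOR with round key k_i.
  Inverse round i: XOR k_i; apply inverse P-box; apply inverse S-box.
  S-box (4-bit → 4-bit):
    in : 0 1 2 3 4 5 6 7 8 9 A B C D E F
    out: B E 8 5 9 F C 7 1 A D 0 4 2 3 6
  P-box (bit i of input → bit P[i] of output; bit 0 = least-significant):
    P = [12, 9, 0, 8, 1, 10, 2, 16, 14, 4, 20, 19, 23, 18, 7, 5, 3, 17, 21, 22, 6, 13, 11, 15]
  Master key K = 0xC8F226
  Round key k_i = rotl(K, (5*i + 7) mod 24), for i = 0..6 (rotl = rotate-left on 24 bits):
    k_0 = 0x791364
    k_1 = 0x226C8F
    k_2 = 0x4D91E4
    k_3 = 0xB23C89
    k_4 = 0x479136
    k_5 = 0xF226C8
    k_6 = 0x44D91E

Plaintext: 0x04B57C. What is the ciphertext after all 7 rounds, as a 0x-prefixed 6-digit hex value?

s_0 = plaintext = 0x04B57C
s_1 = Round(s_0, k_0) = 0x21F73B
s_2 = Round(s_1, k_1) = 0x54AC19
s_3 = Round(s_2, k_2) = 0x9C3E08
s_4 = Round(s_3, k_3) = 0x13C81B
s_5 = Round(s_4, k_4) = 0x667DBA
s_6 = Round(s_5, k_5) = 0x16BF59
s_7 = Round(s_6, k_6) = 0x357608

0x357608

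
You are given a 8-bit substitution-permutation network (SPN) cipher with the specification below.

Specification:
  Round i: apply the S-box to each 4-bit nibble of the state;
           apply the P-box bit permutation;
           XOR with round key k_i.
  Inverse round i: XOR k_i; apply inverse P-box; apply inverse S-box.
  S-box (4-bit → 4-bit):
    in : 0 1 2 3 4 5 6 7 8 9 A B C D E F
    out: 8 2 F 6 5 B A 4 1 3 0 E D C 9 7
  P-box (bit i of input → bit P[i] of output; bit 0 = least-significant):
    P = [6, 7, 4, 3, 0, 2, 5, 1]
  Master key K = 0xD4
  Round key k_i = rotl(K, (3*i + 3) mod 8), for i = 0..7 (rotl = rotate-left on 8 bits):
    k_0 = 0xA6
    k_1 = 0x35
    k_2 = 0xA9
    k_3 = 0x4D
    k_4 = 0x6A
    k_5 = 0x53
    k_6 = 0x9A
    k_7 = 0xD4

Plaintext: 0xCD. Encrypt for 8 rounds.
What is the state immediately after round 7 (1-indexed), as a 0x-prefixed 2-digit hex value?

s_0 = plaintext = 0xCD
s_1 = Round(s_0, k_0) = 0x9D
s_2 = Round(s_1, k_1) = 0x28
s_3 = Round(s_2, k_2) = 0xCE
s_4 = Round(s_3, k_3) = 0x26
s_5 = Round(s_4, k_4) = 0xC5
s_6 = Round(s_5, k_5) = 0xB8
s_7 = Round(s_6, k_6) = 0xFC
s_8 = Round(s_7, k_7) = 0xA9

0xFC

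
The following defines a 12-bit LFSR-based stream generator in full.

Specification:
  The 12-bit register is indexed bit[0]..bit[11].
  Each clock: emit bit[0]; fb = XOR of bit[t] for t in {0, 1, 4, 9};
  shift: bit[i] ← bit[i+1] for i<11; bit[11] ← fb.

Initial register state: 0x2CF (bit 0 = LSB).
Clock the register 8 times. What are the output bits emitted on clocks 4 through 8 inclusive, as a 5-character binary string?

reg_0 = 0x2CF
clock 1: out=1, reg = 0x967
clock 2: out=1, reg = 0x4B3
clock 3: out=1, reg = 0xA59
clock 4: out=1, reg = 0xD2C
clock 5: out=0, reg = 0x696
clock 6: out=0, reg = 0xB4B
clock 7: out=1, reg = 0xDA5
clock 8: out=1, reg = 0xED2

10011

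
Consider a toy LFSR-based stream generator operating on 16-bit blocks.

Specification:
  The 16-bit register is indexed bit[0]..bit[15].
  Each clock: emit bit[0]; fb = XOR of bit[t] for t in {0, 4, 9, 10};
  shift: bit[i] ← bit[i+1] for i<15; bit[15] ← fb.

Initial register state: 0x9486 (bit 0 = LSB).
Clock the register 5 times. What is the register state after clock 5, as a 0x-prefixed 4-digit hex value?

reg_0 = 0x9486
clock 1: out=0, reg = 0xCA43
clock 2: out=1, reg = 0x6521
clock 3: out=1, reg = 0x3290
clock 4: out=0, reg = 0x1948
clock 5: out=0, reg = 0x0CA4

0x0CA4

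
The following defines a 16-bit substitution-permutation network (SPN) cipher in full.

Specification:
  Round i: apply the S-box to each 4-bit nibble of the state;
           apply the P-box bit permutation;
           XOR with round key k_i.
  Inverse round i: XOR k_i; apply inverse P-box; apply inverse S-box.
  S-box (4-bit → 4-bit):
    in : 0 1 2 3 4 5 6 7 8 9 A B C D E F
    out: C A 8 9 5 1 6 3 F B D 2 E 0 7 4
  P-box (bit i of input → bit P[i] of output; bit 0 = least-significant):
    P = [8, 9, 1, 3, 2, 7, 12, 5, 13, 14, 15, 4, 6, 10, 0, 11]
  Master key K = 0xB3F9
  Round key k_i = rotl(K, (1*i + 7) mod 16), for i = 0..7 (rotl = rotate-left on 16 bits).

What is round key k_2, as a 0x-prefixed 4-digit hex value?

K = 0xB3F9
k_0 = rotl(K, (1*0+7) mod 16) = rotl(K, 7) = 0xFCD9
k_1 = rotl(K, (1*1+7) mod 16) = rotl(K, 8) = 0xF9B3
k_2 = rotl(K, (1*2+7) mod 16) = rotl(K, 9) = 0xF367

0xF367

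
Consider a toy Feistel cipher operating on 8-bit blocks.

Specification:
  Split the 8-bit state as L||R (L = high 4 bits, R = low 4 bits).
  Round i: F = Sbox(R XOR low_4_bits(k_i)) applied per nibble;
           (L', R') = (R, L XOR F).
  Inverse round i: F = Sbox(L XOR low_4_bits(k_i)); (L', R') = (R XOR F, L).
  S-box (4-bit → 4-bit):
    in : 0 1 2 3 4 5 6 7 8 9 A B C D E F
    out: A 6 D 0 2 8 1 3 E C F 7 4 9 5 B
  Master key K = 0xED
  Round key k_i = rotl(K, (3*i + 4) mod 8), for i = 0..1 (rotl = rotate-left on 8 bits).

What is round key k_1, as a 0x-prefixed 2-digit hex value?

K = 0xED
k_0 = rotl(K, (3*0+4) mod 8) = rotl(K, 4) = 0xDE
k_1 = rotl(K, (3*1+4) mod 8) = rotl(K, 7) = 0xF6

0xF6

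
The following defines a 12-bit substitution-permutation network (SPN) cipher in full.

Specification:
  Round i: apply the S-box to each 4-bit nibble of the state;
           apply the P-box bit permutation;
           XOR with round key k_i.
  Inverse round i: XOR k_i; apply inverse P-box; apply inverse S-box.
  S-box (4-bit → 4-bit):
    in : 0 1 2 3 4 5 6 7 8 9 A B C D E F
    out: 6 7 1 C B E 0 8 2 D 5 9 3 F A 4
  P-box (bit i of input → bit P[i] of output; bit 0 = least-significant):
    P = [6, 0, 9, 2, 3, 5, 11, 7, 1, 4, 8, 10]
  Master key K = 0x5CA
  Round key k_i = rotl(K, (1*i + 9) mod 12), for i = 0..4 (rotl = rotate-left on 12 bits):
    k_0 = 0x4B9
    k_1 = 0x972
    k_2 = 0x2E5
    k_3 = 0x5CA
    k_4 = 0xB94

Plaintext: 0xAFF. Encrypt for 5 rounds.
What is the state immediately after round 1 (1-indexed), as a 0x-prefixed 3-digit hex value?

s_0 = plaintext = 0xAFF
s_1 = Round(s_0, k_0) = 0xFBB
s_2 = Round(s_1, k_1) = 0x8BE
s_3 = Round(s_2, k_2) = 0x278
s_4 = Round(s_3, k_3) = 0x549
s_5 = Round(s_4, k_4) = 0xC68

0xFBB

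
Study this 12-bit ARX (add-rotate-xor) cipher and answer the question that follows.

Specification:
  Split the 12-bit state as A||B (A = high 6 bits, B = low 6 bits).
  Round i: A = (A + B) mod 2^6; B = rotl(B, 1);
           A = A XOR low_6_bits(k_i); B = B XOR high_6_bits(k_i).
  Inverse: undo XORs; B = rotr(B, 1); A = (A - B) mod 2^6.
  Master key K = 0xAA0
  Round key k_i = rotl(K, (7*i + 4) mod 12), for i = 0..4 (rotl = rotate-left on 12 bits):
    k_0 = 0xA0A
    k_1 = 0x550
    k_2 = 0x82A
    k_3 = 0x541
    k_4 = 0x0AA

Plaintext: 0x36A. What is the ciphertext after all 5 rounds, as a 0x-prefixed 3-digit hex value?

0xD9F

s_0 = plaintext = 0x36A
s_1 = Round(s_0, k_0) = 0xF7D
s_2 = Round(s_1, k_1) = 0xAAE
s_3 = Round(s_2, k_2) = 0xCBD
s_4 = Round(s_3, k_3) = 0xBAE
s_5 = Round(s_4, k_4) = 0xD9F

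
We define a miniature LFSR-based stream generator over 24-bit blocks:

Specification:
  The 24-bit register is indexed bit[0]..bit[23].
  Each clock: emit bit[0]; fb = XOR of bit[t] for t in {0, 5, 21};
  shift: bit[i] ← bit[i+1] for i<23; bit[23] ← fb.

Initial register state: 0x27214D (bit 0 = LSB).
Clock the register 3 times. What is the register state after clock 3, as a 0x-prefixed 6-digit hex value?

reg_0 = 0x27214D
clock 1: out=1, reg = 0x1390A6
clock 2: out=0, reg = 0x89C853
clock 3: out=1, reg = 0xC4E429

0xC4E429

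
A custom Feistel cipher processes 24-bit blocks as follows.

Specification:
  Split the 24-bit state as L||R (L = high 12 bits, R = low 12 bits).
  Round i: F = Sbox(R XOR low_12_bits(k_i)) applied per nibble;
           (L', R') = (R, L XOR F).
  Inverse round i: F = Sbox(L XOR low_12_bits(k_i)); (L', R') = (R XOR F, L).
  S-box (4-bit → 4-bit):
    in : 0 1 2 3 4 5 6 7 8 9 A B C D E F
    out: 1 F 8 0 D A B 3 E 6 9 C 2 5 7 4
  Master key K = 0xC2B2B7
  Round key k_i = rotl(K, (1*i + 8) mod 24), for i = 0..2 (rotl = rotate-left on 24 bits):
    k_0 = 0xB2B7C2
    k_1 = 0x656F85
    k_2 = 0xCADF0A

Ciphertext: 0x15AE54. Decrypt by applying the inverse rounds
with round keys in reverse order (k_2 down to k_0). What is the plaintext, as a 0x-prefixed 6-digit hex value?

0xC63A6B

s_0 = ciphertext = 0x15AE54
s_1 = InvRound(s_0, k_2) = 0x9F515A
s_2 = InvRound(s_1, k_1) = 0xA6B9F5
s_3 = InvRound(s_2, k_0) = 0xC63A6B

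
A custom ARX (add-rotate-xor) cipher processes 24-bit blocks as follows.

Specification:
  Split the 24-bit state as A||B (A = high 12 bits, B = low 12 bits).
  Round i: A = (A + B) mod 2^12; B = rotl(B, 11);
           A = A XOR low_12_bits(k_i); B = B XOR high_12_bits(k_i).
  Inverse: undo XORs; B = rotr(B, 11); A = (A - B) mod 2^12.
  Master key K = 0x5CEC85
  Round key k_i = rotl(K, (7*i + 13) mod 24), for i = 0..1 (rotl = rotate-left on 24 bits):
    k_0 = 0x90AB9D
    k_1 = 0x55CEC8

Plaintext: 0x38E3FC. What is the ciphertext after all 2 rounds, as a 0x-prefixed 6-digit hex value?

s_0 = plaintext = 0x38E3FC
s_1 = Round(s_0, k_0) = 0xC178F4
s_2 = Round(s_1, k_1) = 0xBC3126

0xBC3126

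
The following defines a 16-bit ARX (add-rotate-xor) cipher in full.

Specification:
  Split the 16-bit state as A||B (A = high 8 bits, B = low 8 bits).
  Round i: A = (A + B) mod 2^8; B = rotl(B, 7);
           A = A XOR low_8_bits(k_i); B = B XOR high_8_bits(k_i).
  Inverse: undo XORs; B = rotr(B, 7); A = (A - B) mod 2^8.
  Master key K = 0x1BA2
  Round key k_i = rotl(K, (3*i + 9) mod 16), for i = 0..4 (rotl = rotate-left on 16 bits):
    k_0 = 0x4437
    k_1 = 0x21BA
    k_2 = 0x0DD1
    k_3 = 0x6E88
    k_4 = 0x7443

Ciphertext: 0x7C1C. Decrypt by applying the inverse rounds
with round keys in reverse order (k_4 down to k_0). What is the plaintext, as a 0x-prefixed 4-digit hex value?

0x5A8F

s_0 = ciphertext = 0x7C1C
s_1 = InvRound(s_0, k_4) = 0x6FD0
s_2 = InvRound(s_1, k_3) = 0x6A7D
s_3 = InvRound(s_2, k_2) = 0xDBE0
s_4 = InvRound(s_3, k_1) = 0xDE83
s_5 = InvRound(s_4, k_0) = 0x5A8F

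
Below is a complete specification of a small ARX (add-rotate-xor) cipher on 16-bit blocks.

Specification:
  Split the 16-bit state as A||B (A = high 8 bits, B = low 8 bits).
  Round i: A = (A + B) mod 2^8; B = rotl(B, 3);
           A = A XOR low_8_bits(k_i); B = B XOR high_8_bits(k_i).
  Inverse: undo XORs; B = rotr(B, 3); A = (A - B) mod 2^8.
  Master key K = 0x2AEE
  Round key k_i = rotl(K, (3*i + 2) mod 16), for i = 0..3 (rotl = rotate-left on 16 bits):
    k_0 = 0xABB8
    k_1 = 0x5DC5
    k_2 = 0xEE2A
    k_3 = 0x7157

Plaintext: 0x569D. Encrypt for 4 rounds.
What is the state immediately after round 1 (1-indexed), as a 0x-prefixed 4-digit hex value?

0x4B47

s_0 = plaintext = 0x569D
s_1 = Round(s_0, k_0) = 0x4B47
s_2 = Round(s_1, k_1) = 0x5767
s_3 = Round(s_2, k_2) = 0x94D5
s_4 = Round(s_3, k_3) = 0x3EDF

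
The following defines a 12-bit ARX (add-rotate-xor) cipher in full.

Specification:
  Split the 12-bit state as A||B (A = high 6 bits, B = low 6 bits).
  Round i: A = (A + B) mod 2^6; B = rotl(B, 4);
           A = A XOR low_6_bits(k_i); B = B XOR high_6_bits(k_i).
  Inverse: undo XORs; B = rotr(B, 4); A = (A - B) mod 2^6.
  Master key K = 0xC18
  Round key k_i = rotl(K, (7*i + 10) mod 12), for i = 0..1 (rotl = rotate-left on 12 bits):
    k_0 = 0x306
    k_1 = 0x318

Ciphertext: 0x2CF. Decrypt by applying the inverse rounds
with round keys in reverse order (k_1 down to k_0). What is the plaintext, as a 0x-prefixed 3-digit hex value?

s_0 = ciphertext = 0x2CF
s_1 = InvRound(s_0, k_1) = 0x1CC
s_2 = InvRound(s_1, k_0) = 0x040

0x040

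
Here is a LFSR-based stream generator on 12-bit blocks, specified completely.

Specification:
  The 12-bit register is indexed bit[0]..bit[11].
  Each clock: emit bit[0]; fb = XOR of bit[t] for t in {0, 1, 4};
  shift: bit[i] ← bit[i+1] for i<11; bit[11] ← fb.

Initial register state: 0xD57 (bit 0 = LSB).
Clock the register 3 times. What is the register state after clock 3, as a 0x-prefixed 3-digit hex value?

reg_0 = 0xD57
clock 1: out=1, reg = 0xEAB
clock 2: out=1, reg = 0x755
clock 3: out=1, reg = 0x3AA

0x3AA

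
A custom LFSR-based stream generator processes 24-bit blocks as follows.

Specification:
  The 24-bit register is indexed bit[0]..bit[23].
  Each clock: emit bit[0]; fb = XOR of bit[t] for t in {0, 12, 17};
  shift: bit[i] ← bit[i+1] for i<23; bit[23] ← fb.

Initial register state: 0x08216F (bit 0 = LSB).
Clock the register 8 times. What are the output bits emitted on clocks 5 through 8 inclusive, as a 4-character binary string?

0110

reg_0 = 0x08216F
clock 1: out=1, reg = 0x8410B7
clock 2: out=1, reg = 0x42085B
clock 3: out=1, reg = 0x21042D
clock 4: out=1, reg = 0x908216
clock 5: out=0, reg = 0x48410B
clock 6: out=1, reg = 0xA42085
clock 7: out=1, reg = 0xD21042
clock 8: out=0, reg = 0x690821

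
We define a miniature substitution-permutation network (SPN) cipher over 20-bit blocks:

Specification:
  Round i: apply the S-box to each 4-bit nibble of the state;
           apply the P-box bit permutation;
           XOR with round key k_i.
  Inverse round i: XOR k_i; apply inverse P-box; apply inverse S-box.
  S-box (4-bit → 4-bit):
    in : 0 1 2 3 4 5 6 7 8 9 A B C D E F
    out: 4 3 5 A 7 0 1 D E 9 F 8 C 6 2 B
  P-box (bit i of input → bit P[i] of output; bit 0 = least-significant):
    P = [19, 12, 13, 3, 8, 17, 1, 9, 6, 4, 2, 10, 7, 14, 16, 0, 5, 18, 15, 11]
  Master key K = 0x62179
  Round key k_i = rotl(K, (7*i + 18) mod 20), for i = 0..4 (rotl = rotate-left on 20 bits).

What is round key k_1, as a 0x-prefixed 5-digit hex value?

0x42F2C

K = 0x62179
k_0 = rotl(K, (7*0+18) mod 20) = rotl(K, 18) = 0x5885E
k_1 = rotl(K, (7*1+18) mod 20) = rotl(K, 5) = 0x42F2C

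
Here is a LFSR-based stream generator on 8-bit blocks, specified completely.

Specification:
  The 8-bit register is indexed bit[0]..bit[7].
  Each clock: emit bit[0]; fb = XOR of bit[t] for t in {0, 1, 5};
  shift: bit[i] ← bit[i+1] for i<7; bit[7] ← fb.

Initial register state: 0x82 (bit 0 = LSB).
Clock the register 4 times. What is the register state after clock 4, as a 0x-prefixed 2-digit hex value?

reg_0 = 0x82
clock 1: out=0, reg = 0xC1
clock 2: out=1, reg = 0xE0
clock 3: out=0, reg = 0xF0
clock 4: out=0, reg = 0xF8

0xF8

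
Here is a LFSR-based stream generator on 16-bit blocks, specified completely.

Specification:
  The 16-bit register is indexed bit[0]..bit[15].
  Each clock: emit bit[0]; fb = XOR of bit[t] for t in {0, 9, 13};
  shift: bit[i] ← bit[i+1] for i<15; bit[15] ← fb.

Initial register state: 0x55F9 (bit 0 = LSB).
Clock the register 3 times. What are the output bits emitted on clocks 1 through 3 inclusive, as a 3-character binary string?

100

reg_0 = 0x55F9
clock 1: out=1, reg = 0xAAFC
clock 2: out=0, reg = 0x557E
clock 3: out=0, reg = 0x2ABF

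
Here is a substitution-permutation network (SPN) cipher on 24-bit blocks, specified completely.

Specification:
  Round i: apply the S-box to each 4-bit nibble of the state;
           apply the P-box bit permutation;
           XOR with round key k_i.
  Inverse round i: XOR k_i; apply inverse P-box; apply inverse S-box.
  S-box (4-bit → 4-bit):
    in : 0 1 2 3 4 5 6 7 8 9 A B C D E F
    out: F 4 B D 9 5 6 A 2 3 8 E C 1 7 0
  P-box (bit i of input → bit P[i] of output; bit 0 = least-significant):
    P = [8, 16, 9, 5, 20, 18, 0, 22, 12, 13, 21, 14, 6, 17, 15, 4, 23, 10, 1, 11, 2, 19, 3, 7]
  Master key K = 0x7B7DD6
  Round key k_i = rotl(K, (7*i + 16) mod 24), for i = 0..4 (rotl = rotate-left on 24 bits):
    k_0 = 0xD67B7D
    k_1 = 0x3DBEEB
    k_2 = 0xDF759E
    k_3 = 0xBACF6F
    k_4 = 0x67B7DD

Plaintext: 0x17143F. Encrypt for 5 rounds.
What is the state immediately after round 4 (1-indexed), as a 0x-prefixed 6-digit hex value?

0xA21940

s_0 = plaintext = 0x17143F
s_1 = Round(s_0, k_0) = 0x86A774
s_2 = Round(s_1, k_1) = 0x71DBD9
s_3 = Round(s_2, k_2) = 0xE6145C
s_4 = Round(s_3, k_3) = 0xA21940
s_5 = Round(s_4, k_4) = 0xB6087D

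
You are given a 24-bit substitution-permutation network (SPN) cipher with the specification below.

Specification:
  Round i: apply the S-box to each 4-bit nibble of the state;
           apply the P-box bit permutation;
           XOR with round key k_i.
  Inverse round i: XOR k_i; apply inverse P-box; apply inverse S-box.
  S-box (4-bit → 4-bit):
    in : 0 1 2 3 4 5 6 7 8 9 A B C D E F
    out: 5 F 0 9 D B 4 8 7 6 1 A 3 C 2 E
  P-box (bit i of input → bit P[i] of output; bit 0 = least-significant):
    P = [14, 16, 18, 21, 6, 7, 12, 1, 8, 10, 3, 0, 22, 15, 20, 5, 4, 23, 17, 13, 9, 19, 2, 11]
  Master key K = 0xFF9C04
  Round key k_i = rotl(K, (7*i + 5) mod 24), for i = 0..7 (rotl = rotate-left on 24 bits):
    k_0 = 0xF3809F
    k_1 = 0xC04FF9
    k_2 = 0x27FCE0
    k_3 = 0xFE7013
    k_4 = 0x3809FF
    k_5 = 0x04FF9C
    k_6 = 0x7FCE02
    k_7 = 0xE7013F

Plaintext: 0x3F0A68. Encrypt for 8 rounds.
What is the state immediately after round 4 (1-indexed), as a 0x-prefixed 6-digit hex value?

0x8E6BCB

s_0 = plaintext = 0x3F0A68
s_1 = Round(s_0, k_0) = 0x24FB9F
s_2 = Round(s_1, k_1) = 0xF7FB48
s_3 = Round(s_2, k_2) = 0x3A0087
s_4 = Round(s_3, k_3) = 0x8E6BCB
s_5 = Round(s_4, k_4) = 0x810F3A
s_6 = Round(s_5, k_5) = 0xDE99C3
s_7 = Round(s_6, k_6) = 0xCF02CE
s_8 = Round(s_7, k_7) = 0x3C23FF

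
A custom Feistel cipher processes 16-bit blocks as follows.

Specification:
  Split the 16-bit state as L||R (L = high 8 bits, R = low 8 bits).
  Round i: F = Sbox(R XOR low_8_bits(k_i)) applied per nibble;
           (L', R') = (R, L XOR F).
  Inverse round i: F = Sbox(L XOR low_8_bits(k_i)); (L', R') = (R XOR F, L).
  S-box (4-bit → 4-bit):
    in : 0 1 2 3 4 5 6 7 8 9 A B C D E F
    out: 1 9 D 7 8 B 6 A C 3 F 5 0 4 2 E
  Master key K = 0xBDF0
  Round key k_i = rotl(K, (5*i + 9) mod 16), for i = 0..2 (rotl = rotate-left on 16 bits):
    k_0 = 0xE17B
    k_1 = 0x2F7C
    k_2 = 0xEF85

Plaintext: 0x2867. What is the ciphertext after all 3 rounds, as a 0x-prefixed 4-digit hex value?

0x6F97

s_0 = plaintext = 0x2867
s_1 = Round(s_0, k_0) = 0x67B8
s_2 = Round(s_1, k_1) = 0xB86F
s_3 = Round(s_2, k_2) = 0x6F97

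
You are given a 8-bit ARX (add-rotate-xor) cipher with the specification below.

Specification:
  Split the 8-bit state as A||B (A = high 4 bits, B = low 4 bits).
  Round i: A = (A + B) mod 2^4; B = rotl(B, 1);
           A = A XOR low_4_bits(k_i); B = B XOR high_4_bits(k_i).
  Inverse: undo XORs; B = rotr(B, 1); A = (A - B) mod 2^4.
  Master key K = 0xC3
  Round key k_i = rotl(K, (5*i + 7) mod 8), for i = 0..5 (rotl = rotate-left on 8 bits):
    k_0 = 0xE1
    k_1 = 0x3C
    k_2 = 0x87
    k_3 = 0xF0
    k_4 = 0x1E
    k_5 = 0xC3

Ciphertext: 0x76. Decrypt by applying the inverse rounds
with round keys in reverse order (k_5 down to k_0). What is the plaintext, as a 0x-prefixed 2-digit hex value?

0x77

s_0 = ciphertext = 0x76
s_1 = InvRound(s_0, k_5) = 0xF5
s_2 = InvRound(s_1, k_4) = 0xF2
s_3 = InvRound(s_2, k_3) = 0x1E
s_4 = InvRound(s_3, k_2) = 0x33
s_5 = InvRound(s_4, k_1) = 0xF0
s_6 = InvRound(s_5, k_0) = 0x77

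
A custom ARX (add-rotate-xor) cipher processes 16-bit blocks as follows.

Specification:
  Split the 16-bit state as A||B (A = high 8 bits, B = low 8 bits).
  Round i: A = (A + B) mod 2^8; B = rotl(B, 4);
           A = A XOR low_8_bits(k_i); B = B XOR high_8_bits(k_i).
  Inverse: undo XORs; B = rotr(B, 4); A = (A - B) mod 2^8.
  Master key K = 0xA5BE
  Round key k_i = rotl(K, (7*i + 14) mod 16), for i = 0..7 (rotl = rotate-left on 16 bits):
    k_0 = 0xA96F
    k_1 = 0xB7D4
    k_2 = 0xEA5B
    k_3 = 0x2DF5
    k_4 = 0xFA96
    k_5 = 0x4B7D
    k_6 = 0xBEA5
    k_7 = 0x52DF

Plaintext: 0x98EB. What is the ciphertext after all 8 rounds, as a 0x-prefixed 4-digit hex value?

s_0 = plaintext = 0x98EB
s_1 = Round(s_0, k_0) = 0xEC17
s_2 = Round(s_1, k_1) = 0xD7C6
s_3 = Round(s_2, k_2) = 0xC686
s_4 = Round(s_3, k_3) = 0xB945
s_5 = Round(s_4, k_4) = 0x68AE
s_6 = Round(s_5, k_5) = 0x6BA1
s_7 = Round(s_6, k_6) = 0xA9A4
s_8 = Round(s_7, k_7) = 0x9218

0x9218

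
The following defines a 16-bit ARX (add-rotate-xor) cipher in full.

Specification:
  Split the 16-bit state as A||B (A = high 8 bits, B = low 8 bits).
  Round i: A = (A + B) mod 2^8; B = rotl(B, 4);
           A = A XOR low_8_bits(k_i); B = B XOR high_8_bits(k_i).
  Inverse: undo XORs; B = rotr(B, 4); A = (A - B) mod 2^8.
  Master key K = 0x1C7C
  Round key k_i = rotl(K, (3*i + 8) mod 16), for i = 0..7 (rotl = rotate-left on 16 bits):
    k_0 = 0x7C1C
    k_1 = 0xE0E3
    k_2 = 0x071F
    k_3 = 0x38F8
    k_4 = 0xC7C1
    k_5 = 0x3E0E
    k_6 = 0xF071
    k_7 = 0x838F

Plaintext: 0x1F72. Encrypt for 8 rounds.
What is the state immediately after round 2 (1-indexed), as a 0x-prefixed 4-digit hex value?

s_0 = plaintext = 0x1F72
s_1 = Round(s_0, k_0) = 0x8D5B
s_2 = Round(s_1, k_1) = 0x0B55
s_3 = Round(s_2, k_2) = 0x7F52
s_4 = Round(s_3, k_3) = 0x291D
s_5 = Round(s_4, k_4) = 0x8716
s_6 = Round(s_5, k_5) = 0x935F
s_7 = Round(s_6, k_6) = 0x8305
s_8 = Round(s_7, k_7) = 0x07D3

0x0B55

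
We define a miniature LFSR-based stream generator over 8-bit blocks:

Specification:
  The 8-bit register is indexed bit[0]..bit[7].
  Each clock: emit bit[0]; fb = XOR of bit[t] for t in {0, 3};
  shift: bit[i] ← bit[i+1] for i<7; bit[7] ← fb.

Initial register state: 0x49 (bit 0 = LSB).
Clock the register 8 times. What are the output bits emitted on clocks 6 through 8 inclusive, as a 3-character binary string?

010

reg_0 = 0x49
clock 1: out=1, reg = 0x24
clock 2: out=0, reg = 0x12
clock 3: out=0, reg = 0x09
clock 4: out=1, reg = 0x04
clock 5: out=0, reg = 0x02
clock 6: out=0, reg = 0x01
clock 7: out=1, reg = 0x80
clock 8: out=0, reg = 0x40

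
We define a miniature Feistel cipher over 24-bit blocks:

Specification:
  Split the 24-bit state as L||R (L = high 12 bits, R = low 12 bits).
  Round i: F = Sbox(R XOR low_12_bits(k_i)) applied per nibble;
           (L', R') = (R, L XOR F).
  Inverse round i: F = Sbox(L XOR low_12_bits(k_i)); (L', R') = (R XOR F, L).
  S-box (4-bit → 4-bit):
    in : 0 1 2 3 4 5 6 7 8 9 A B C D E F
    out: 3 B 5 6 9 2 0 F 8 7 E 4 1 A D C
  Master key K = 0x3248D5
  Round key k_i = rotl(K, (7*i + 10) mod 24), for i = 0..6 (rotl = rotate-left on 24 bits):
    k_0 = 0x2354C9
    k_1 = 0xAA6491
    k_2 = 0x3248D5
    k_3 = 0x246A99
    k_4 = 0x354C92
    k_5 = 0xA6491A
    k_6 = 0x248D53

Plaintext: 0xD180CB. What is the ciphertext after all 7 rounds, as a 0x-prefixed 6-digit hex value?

s_0 = plaintext = 0xD180CB
s_1 = Round(s_0, k_0) = 0x0CB42D
s_2 = Round(s_1, k_1) = 0x42D38A
s_3 = Round(s_2, k_2) = 0x38A001
s_4 = Round(s_3, k_3) = 0x001DF2
s_5 = Round(s_4, k_4) = 0xDF2B02
s_6 = Round(s_5, k_5) = 0xB0284A
s_7 = Round(s_6, k_6) = 0x84A9B5

0x84A9B5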